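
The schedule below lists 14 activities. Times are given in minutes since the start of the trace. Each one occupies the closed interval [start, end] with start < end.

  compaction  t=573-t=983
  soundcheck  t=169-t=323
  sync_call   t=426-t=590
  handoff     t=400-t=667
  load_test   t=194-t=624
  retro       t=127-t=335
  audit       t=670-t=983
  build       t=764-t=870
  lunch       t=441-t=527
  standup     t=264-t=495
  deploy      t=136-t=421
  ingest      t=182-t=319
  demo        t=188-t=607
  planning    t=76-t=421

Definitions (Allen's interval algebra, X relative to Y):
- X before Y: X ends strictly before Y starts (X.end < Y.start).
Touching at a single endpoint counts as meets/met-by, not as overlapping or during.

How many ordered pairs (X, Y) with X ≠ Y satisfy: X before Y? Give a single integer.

42

Checking all 182 ordered pairs for relation 'before'; matching pairs in alphabetical order:
(demo, audit): demo before audit ✓
(demo, build): demo before build ✓
(deploy, audit): deploy before audit ✓
(deploy, build): deploy before build ✓
(deploy, compaction): deploy before compaction ✓
(deploy, lunch): deploy before lunch ✓
(deploy, sync_call): deploy before sync_call ✓
(handoff, audit): handoff before audit ✓
(handoff, build): handoff before build ✓
(ingest, audit): ingest before audit ✓
(ingest, build): ingest before build ✓
(ingest, compaction): ingest before compaction ✓
(ingest, handoff): ingest before handoff ✓
(ingest, lunch): ingest before lunch ✓
(ingest, sync_call): ingest before sync_call ✓
(load_test, audit): load_test before audit ✓
(load_test, build): load_test before build ✓
(lunch, audit): lunch before audit ✓
(lunch, build): lunch before build ✓
(lunch, compaction): lunch before compaction ✓
(planning, audit): planning before audit ✓
(planning, build): planning before build ✓
(planning, compaction): planning before compaction ✓
(planning, lunch): planning before lunch ✓
... plus 18 further pairs not listed.
Count: 42.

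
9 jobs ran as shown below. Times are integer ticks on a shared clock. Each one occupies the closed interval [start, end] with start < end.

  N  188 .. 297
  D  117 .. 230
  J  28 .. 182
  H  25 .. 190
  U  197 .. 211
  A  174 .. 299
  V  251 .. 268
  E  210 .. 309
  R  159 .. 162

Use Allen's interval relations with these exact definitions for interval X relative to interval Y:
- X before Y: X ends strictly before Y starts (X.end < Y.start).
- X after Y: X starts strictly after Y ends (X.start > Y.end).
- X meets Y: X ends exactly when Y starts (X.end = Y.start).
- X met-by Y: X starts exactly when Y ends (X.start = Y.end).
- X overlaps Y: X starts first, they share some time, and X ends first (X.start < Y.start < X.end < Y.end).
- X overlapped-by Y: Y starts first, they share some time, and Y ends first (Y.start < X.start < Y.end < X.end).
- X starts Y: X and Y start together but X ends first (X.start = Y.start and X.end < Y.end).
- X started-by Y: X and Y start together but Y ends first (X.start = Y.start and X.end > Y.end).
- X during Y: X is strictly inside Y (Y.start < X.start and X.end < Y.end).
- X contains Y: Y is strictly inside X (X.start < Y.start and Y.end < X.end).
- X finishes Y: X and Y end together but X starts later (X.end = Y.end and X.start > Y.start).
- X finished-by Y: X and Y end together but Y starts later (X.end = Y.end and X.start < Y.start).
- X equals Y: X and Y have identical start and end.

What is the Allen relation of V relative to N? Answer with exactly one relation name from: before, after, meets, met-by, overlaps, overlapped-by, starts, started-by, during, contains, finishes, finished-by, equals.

V = [251, 268]; N = [188, 297].
Compare endpoints: V.start > N.start, V.start < N.end, V.end > N.start, V.end < N.end.
That pattern is 'during'.

during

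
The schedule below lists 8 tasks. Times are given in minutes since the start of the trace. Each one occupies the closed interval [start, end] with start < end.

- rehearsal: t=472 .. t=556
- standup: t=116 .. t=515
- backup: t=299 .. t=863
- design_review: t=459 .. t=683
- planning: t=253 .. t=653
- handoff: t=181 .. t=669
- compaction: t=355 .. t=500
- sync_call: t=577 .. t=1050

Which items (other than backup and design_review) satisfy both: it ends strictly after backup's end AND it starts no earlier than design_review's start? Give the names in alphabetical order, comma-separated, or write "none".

sync_call

Conditions: its end is strictly after backup's end (X.end > t=863) AND its start is no earlier than design_review's start (X.start >= t=459).
compaction: end t=500 > t=863? ✗; start t=355 >= t=459? ✗ → no.
handoff: end t=669 > t=863? ✗; start t=181 >= t=459? ✗ → no.
planning: end t=653 > t=863? ✗; start t=253 >= t=459? ✗ → no.
rehearsal: end t=556 > t=863? ✗; start t=472 >= t=459? ✓ → no.
standup: end t=515 > t=863? ✗; start t=116 >= t=459? ✗ → no.
sync_call: end t=1050 > t=863? ✓; start t=577 >= t=459? ✓ → yes.
Result: sync_call.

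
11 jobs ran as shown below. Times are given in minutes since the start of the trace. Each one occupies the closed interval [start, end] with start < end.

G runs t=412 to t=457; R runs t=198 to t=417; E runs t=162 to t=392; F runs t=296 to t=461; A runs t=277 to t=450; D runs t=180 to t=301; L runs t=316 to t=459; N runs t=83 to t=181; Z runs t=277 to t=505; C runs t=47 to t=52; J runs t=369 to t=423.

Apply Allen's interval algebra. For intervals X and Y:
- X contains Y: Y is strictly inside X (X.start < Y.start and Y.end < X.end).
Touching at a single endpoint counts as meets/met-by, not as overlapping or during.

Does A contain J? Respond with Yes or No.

A = [t=277, t=450], J = [t=369, t=423].
Actual relation of A to J: contains.
Asked whether 'contains' holds → Yes.

Yes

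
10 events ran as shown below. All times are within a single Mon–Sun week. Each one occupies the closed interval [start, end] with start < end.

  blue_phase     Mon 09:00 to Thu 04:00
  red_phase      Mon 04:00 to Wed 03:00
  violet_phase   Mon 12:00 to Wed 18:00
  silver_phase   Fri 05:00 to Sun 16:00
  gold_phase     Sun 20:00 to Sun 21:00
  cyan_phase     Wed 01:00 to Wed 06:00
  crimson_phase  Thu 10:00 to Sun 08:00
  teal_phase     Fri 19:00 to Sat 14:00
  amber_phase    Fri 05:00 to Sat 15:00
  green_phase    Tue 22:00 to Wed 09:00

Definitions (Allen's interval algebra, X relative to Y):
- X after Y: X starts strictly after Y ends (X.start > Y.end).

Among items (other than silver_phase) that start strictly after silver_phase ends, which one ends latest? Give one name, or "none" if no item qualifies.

Target silver_phase = [Fri 05:00, Sun 16:00].
amber_phase [Fri 05:00, Sat 15:00] → starts → excluded.
blue_phase [Mon 09:00, Thu 04:00] → before → excluded.
crimson_phase [Thu 10:00, Sun 08:00] → overlaps → excluded.
cyan_phase [Wed 01:00, Wed 06:00] → before → excluded.
gold_phase [Sun 20:00, Sun 21:00] → after → candidate.
green_phase [Tue 22:00, Wed 09:00] → before → excluded.
red_phase [Mon 04:00, Wed 03:00] → before → excluded.
teal_phase [Fri 19:00, Sat 14:00] → during → excluded.
violet_phase [Mon 12:00, Wed 18:00] → before → excluded.
Among candidates, latest end is Sun 21:00 → gold_phase.

gold_phase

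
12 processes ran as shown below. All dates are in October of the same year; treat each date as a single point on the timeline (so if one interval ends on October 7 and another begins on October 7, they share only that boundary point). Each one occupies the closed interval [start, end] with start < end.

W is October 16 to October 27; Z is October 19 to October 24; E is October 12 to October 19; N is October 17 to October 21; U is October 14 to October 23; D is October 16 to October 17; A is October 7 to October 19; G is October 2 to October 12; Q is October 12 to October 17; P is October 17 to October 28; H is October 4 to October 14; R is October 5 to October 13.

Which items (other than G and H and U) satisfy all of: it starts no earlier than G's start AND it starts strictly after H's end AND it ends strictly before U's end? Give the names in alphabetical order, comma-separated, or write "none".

D, N

Conditions: its start is no earlier than G's start (X.start >= October 2) AND its start is strictly after H's end (X.start > October 14) AND its end is strictly before U's end (X.end < October 23).
A: start October 7 >= October 2? ✓; start October 7 > October 14? ✗; end October 19 < October 23? ✓ → no.
D: start October 16 >= October 2? ✓; start October 16 > October 14? ✓; end October 17 < October 23? ✓ → yes.
E: start October 12 >= October 2? ✓; start October 12 > October 14? ✗; end October 19 < October 23? ✓ → no.
N: start October 17 >= October 2? ✓; start October 17 > October 14? ✓; end October 21 < October 23? ✓ → yes.
P: start October 17 >= October 2? ✓; start October 17 > October 14? ✓; end October 28 < October 23? ✗ → no.
Q: start October 12 >= October 2? ✓; start October 12 > October 14? ✗; end October 17 < October 23? ✓ → no.
R: start October 5 >= October 2? ✓; start October 5 > October 14? ✗; end October 13 < October 23? ✓ → no.
W: start October 16 >= October 2? ✓; start October 16 > October 14? ✓; end October 27 < October 23? ✗ → no.
Z: start October 19 >= October 2? ✓; start October 19 > October 14? ✓; end October 24 < October 23? ✗ → no.
Result: D, N.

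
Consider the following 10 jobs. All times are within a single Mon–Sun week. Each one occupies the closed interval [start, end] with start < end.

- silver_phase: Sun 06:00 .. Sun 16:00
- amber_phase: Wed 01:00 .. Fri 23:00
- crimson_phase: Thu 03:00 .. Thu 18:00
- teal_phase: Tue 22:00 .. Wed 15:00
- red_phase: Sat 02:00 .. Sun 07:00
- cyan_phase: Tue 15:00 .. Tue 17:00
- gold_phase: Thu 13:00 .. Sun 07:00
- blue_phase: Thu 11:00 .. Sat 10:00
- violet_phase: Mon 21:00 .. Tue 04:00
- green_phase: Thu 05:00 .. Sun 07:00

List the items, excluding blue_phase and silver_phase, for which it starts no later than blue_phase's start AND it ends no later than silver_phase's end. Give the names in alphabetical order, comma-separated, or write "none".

Conditions: its start is no later than blue_phase's start (X.start <= Thu 11:00) AND its end is no later than silver_phase's end (X.end <= Sun 16:00).
amber_phase: start Wed 01:00 <= Thu 11:00? ✓; end Fri 23:00 <= Sun 16:00? ✓ → yes.
crimson_phase: start Thu 03:00 <= Thu 11:00? ✓; end Thu 18:00 <= Sun 16:00? ✓ → yes.
cyan_phase: start Tue 15:00 <= Thu 11:00? ✓; end Tue 17:00 <= Sun 16:00? ✓ → yes.
gold_phase: start Thu 13:00 <= Thu 11:00? ✗; end Sun 07:00 <= Sun 16:00? ✓ → no.
green_phase: start Thu 05:00 <= Thu 11:00? ✓; end Sun 07:00 <= Sun 16:00? ✓ → yes.
red_phase: start Sat 02:00 <= Thu 11:00? ✗; end Sun 07:00 <= Sun 16:00? ✓ → no.
teal_phase: start Tue 22:00 <= Thu 11:00? ✓; end Wed 15:00 <= Sun 16:00? ✓ → yes.
violet_phase: start Mon 21:00 <= Thu 11:00? ✓; end Tue 04:00 <= Sun 16:00? ✓ → yes.
Result: amber_phase, crimson_phase, cyan_phase, green_phase, teal_phase, violet_phase.

amber_phase, crimson_phase, cyan_phase, green_phase, teal_phase, violet_phase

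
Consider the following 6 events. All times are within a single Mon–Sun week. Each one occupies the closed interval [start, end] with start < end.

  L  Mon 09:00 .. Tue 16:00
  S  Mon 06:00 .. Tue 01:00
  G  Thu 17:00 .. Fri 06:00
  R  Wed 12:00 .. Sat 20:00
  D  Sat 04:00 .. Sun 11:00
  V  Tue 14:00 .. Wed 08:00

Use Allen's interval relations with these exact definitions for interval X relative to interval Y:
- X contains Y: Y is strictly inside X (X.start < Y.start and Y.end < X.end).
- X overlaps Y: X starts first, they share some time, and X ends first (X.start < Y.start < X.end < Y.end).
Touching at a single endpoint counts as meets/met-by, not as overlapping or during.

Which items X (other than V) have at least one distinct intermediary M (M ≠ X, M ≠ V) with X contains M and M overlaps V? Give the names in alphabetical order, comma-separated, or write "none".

none

Target V = [Tue 14:00, Wed 08:00].
Intermediaries M with M overlaps V: L.
Via L — items with X contains L: none.
Union: none.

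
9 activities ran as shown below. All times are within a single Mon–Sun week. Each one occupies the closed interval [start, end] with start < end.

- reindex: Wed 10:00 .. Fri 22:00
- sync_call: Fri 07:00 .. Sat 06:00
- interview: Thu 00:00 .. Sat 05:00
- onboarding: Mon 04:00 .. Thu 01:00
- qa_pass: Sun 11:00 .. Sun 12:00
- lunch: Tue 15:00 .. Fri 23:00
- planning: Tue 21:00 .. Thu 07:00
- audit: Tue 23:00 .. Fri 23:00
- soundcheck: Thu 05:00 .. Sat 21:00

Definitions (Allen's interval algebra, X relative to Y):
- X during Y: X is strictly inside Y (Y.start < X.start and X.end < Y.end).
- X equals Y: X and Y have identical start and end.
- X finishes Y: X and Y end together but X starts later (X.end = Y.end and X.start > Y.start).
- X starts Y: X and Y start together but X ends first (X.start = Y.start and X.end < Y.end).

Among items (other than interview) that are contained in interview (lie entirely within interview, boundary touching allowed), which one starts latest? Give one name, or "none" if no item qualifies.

Target interview = [Thu 00:00, Sat 05:00].
audit [Tue 23:00, Fri 23:00] → overlaps → excluded.
lunch [Tue 15:00, Fri 23:00] → overlaps → excluded.
onboarding [Mon 04:00, Thu 01:00] → overlaps → excluded.
planning [Tue 21:00, Thu 07:00] → overlaps → excluded.
qa_pass [Sun 11:00, Sun 12:00] → after → excluded.
reindex [Wed 10:00, Fri 22:00] → overlaps → excluded.
soundcheck [Thu 05:00, Sat 21:00] → overlapped-by → excluded.
sync_call [Fri 07:00, Sat 06:00] → overlapped-by → excluded.
No candidates → none.

none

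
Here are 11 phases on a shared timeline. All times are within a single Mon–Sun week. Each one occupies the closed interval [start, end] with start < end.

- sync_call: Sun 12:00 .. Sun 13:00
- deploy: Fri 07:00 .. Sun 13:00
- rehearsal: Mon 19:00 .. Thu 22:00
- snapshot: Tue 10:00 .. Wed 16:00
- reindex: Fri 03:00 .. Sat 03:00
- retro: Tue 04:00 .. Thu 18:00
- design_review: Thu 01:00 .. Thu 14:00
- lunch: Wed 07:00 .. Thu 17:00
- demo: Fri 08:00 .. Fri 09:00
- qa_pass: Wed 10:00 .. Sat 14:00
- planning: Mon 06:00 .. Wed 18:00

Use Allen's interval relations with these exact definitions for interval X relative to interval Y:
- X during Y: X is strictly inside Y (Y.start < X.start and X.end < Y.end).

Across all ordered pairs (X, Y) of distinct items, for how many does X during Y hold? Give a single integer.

Checking all 110 ordered pairs for relation 'during'; matching pairs in alphabetical order:
(demo, deploy): demo during deploy ✓
(demo, qa_pass): demo during qa_pass ✓
(demo, reindex): demo during reindex ✓
(design_review, lunch): design_review during lunch ✓
(design_review, qa_pass): design_review during qa_pass ✓
(design_review, rehearsal): design_review during rehearsal ✓
(design_review, retro): design_review during retro ✓
(lunch, rehearsal): lunch during rehearsal ✓
(lunch, retro): lunch during retro ✓
(reindex, qa_pass): reindex during qa_pass ✓
(retro, rehearsal): retro during rehearsal ✓
(snapshot, planning): snapshot during planning ✓
(snapshot, rehearsal): snapshot during rehearsal ✓
(snapshot, retro): snapshot during retro ✓
Count: 14.

14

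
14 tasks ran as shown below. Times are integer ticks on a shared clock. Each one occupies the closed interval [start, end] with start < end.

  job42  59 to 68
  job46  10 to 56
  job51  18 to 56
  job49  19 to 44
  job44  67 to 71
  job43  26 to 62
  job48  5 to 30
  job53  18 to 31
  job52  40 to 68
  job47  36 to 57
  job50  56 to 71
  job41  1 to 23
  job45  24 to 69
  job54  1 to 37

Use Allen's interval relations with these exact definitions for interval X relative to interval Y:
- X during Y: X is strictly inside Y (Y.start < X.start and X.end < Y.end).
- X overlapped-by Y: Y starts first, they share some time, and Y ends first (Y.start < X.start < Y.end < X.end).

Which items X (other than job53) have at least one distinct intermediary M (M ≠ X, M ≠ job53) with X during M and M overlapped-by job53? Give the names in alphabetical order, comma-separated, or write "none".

Target job53 = [18, 31].
Intermediaries M with M overlapped-by job53: job43, job45, job49.
Via job43 — items with X during job43: job47.
Via job45 — items with X during job45: job42, job43, job47, job52.
Via job49 — items with X during job49: none.
Union: job42, job43, job47, job52.

job42, job43, job47, job52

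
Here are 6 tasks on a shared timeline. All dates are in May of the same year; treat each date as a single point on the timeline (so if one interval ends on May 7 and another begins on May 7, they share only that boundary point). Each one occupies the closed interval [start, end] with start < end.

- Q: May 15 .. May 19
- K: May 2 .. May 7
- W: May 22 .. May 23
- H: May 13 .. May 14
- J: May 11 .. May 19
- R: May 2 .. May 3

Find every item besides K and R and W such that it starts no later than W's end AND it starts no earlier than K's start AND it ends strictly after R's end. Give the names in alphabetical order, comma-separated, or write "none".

Conditions: its start is no later than W's end (X.start <= May 23) AND its start is no earlier than K's start (X.start >= May 2) AND its end is strictly after R's end (X.end > May 3).
H: start May 13 <= May 23? ✓; start May 13 >= May 2? ✓; end May 14 > May 3? ✓ → yes.
J: start May 11 <= May 23? ✓; start May 11 >= May 2? ✓; end May 19 > May 3? ✓ → yes.
Q: start May 15 <= May 23? ✓; start May 15 >= May 2? ✓; end May 19 > May 3? ✓ → yes.
Result: H, J, Q.

H, J, Q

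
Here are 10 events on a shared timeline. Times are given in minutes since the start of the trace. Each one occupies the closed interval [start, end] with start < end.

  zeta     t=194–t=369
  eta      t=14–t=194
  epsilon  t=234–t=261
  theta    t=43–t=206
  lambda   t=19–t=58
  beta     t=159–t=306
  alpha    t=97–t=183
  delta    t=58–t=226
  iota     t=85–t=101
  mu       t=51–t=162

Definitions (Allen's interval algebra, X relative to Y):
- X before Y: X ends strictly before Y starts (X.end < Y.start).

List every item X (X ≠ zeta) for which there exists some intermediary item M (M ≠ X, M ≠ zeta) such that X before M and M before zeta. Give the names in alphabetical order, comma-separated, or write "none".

lambda

Target zeta = [t=194, t=369].
Intermediaries M with M before zeta: alpha, iota, lambda, mu.
Via alpha — items with X before alpha: lambda.
Via iota — items with X before iota: lambda.
Via lambda — items with X before lambda: none.
Via mu — items with X before mu: none.
Union: lambda.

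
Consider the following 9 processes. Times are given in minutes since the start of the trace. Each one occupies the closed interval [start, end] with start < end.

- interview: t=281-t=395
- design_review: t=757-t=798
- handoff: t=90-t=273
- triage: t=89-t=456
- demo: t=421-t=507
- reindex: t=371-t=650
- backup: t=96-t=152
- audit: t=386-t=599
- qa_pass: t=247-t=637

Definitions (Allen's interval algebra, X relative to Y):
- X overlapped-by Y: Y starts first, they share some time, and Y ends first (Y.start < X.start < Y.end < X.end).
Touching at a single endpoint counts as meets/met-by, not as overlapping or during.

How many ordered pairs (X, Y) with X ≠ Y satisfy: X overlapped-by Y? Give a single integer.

8

Checking all 72 ordered pairs for relation 'overlapped-by'; matching pairs in alphabetical order:
(audit, interview): audit overlapped-by interview ✓
(audit, triage): audit overlapped-by triage ✓
(demo, triage): demo overlapped-by triage ✓
(qa_pass, handoff): qa_pass overlapped-by handoff ✓
(qa_pass, triage): qa_pass overlapped-by triage ✓
(reindex, interview): reindex overlapped-by interview ✓
(reindex, qa_pass): reindex overlapped-by qa_pass ✓
(reindex, triage): reindex overlapped-by triage ✓
Count: 8.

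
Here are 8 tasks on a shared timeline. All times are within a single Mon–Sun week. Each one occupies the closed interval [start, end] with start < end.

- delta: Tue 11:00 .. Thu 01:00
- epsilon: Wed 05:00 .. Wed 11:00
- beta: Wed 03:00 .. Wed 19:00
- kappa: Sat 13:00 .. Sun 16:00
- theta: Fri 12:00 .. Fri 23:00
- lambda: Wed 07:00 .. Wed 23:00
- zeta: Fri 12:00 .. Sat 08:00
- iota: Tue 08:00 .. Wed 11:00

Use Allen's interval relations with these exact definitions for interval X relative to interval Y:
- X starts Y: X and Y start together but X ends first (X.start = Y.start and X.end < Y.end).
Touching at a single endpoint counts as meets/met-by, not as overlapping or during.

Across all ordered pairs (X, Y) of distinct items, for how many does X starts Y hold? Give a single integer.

Checking all 56 ordered pairs for relation 'starts'; matching pairs in alphabetical order:
(theta, zeta): theta starts zeta ✓
Count: 1.

1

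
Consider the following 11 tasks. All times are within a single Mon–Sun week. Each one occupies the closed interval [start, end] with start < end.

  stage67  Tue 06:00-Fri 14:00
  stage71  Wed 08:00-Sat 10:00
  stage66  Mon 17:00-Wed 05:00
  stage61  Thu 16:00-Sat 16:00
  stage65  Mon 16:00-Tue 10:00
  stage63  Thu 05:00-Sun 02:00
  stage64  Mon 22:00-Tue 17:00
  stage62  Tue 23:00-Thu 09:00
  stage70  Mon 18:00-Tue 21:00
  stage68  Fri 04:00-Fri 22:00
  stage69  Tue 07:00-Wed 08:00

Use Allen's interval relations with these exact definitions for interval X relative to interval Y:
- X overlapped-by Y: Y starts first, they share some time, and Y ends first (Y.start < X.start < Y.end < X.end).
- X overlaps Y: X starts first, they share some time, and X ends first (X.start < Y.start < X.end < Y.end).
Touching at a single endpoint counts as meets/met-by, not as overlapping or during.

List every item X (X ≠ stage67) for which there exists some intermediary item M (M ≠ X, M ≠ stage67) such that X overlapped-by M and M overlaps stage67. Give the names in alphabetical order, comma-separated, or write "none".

Target stage67 = [Tue 06:00, Fri 14:00].
Intermediaries M with M overlaps stage67: stage64, stage65, stage66, stage70.
Via stage64 — items with X overlapped-by stage64: stage69.
Via stage65 — items with X overlapped-by stage65: stage64, stage66, stage69, stage70.
Via stage66 — items with X overlapped-by stage66: stage62, stage69.
Via stage70 — items with X overlapped-by stage70: stage69.
Union: stage62, stage64, stage66, stage69, stage70.

stage62, stage64, stage66, stage69, stage70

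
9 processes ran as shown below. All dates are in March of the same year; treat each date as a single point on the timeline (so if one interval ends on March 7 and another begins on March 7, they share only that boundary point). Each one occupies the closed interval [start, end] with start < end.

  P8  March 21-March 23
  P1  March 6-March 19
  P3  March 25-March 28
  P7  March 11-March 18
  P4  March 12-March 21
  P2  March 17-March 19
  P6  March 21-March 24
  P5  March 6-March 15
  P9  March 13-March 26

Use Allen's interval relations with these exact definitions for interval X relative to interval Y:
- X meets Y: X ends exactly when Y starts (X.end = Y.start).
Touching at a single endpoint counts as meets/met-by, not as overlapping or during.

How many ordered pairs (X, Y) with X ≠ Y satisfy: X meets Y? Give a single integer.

Checking all 72 ordered pairs for relation 'meets'; matching pairs in alphabetical order:
(P4, P6): P4 meets P6 ✓
(P4, P8): P4 meets P8 ✓
Count: 2.

2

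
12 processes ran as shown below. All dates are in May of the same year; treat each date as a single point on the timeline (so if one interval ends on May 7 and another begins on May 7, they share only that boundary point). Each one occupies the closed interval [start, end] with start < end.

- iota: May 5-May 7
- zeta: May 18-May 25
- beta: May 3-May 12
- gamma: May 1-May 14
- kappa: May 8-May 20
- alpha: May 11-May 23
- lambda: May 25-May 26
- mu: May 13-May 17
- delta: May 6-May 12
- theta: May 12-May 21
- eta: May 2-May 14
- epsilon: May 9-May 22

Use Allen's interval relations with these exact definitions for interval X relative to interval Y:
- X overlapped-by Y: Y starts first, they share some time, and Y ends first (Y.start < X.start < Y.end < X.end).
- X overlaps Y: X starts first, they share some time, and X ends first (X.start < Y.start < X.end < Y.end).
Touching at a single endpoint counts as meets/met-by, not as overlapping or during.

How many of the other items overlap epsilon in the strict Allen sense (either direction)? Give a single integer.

7

Target epsilon = [May 9, May 22].
alpha [May 11, May 23] → overlapped-by → counts.
beta [May 3, May 12] → overlaps → counts.
delta [May 6, May 12] → overlaps → counts.
eta [May 2, May 14] → overlaps → counts.
gamma [May 1, May 14] → overlaps → counts.
iota [May 5, May 7] → before → no.
kappa [May 8, May 20] → overlaps → counts.
lambda [May 25, May 26] → after → no.
mu [May 13, May 17] → during → no.
theta [May 12, May 21] → during → no.
zeta [May 18, May 25] → overlapped-by → counts.
Total: 7.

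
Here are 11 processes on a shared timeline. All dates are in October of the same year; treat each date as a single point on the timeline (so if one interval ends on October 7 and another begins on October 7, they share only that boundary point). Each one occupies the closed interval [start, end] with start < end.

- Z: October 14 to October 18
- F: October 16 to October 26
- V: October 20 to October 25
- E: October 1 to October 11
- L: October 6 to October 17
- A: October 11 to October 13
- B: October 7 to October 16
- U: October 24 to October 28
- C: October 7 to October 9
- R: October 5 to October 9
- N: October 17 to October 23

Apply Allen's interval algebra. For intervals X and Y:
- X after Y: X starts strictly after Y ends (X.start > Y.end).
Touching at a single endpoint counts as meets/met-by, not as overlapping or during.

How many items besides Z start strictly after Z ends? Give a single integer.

Target Z = [October 14, October 18].
A [October 11, October 13] → before → no.
B [October 7, October 16] → overlaps → no.
C [October 7, October 9] → before → no.
E [October 1, October 11] → before → no.
F [October 16, October 26] → overlapped-by → no.
L [October 6, October 17] → overlaps → no.
N [October 17, October 23] → overlapped-by → no.
R [October 5, October 9] → before → no.
U [October 24, October 28] → after → counts.
V [October 20, October 25] → after → counts.
Total: 2.

2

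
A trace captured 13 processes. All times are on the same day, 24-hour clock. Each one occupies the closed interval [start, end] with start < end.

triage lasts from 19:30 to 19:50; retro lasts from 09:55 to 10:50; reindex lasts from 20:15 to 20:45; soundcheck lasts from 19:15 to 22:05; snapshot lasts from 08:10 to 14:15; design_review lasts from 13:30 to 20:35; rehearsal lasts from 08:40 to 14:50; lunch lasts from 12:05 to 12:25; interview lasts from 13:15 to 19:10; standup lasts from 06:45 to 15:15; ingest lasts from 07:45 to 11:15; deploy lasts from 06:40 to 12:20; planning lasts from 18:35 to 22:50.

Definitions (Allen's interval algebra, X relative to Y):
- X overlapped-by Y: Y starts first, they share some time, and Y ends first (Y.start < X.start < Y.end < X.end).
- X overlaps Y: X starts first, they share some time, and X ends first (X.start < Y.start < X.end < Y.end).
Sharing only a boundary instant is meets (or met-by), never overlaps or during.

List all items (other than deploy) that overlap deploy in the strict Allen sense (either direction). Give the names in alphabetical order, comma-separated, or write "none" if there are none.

lunch, rehearsal, snapshot, standup

Target deploy = [06:40, 12:20].
design_review [13:30, 20:35] → after → no.
ingest [07:45, 11:15] → during → no.
interview [13:15, 19:10] → after → no.
lunch [12:05, 12:25] → overlapped-by → yes.
planning [18:35, 22:50] → after → no.
rehearsal [08:40, 14:50] → overlapped-by → yes.
reindex [20:15, 20:45] → after → no.
retro [09:55, 10:50] → during → no.
snapshot [08:10, 14:15] → overlapped-by → yes.
soundcheck [19:15, 22:05] → after → no.
standup [06:45, 15:15] → overlapped-by → yes.
triage [19:30, 19:50] → after → no.
Result: lunch, rehearsal, snapshot, standup.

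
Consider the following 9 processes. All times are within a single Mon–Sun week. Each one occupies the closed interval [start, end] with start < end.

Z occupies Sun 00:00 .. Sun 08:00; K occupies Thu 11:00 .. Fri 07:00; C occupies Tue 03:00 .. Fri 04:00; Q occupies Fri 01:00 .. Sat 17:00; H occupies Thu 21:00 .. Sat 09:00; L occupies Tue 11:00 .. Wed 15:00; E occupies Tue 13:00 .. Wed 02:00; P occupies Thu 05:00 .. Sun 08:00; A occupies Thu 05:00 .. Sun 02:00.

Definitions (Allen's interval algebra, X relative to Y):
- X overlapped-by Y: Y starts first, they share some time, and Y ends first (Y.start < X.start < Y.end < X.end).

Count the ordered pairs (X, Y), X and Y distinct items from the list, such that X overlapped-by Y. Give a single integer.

9

Checking all 72 ordered pairs for relation 'overlapped-by'; matching pairs in alphabetical order:
(A, C): A overlapped-by C ✓
(H, C): H overlapped-by C ✓
(H, K): H overlapped-by K ✓
(K, C): K overlapped-by C ✓
(P, C): P overlapped-by C ✓
(Q, C): Q overlapped-by C ✓
(Q, H): Q overlapped-by H ✓
(Q, K): Q overlapped-by K ✓
(Z, A): Z overlapped-by A ✓
Count: 9.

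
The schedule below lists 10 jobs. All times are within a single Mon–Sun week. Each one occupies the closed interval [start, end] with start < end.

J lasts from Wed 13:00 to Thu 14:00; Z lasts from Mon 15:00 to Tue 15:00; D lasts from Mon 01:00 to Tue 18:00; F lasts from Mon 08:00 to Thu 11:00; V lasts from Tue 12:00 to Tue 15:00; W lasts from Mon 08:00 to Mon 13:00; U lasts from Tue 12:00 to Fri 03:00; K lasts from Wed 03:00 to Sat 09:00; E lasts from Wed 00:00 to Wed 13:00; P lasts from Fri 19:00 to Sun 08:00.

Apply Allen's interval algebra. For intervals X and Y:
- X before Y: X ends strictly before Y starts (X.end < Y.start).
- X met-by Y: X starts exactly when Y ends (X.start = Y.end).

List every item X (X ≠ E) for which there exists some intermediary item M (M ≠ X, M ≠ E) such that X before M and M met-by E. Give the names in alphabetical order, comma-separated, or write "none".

Target E = [Wed 00:00, Wed 13:00].
Intermediaries M with M met-by E: J.
Via J — items with X before J: D, V, W, Z.
Union: D, V, W, Z.

D, V, W, Z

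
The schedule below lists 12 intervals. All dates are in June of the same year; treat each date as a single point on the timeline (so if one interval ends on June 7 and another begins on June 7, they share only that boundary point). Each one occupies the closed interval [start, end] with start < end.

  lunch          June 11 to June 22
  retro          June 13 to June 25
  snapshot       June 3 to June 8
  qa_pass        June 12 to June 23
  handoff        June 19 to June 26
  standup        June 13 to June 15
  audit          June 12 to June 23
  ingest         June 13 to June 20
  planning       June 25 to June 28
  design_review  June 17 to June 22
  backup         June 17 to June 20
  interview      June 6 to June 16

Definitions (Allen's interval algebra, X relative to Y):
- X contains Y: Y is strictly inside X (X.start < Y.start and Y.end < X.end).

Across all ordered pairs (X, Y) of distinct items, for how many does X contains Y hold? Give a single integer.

14

Checking all 132 ordered pairs for relation 'contains'; matching pairs in alphabetical order:
(audit, backup): audit contains backup ✓
(audit, design_review): audit contains design_review ✓
(audit, ingest): audit contains ingest ✓
(audit, standup): audit contains standup ✓
(interview, standup): interview contains standup ✓
(lunch, backup): lunch contains backup ✓
(lunch, ingest): lunch contains ingest ✓
(lunch, standup): lunch contains standup ✓
(qa_pass, backup): qa_pass contains backup ✓
(qa_pass, design_review): qa_pass contains design_review ✓
(qa_pass, ingest): qa_pass contains ingest ✓
(qa_pass, standup): qa_pass contains standup ✓
(retro, backup): retro contains backup ✓
(retro, design_review): retro contains design_review ✓
Count: 14.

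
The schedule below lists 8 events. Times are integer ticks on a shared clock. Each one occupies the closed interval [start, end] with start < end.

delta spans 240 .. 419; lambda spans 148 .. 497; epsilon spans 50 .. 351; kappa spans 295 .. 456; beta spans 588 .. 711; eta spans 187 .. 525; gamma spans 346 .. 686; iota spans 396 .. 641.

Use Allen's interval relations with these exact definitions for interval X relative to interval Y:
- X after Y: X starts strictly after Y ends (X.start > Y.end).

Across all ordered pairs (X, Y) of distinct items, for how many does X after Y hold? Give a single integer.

Checking all 56 ordered pairs for relation 'after'; matching pairs in alphabetical order:
(beta, delta): beta after delta ✓
(beta, epsilon): beta after epsilon ✓
(beta, eta): beta after eta ✓
(beta, kappa): beta after kappa ✓
(beta, lambda): beta after lambda ✓
(iota, epsilon): iota after epsilon ✓
Count: 6.

6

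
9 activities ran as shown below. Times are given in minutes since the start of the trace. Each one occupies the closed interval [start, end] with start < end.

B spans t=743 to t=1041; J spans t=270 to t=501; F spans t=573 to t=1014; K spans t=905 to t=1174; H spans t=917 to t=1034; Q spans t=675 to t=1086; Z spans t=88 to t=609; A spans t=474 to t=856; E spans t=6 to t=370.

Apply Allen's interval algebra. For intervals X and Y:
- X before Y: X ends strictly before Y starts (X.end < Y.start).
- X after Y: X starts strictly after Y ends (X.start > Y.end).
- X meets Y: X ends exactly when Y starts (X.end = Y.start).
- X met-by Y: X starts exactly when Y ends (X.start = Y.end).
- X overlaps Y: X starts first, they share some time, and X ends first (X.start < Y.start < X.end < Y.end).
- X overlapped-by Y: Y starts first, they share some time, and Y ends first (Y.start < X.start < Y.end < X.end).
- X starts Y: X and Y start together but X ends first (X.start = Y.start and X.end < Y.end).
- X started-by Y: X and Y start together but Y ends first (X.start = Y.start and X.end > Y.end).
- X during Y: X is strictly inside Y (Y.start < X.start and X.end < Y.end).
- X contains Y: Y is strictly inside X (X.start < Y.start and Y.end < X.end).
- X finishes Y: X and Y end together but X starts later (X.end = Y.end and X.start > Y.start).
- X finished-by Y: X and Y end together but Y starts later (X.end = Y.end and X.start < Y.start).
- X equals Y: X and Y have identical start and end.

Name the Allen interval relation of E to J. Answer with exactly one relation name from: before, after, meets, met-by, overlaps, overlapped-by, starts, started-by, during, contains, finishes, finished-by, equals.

E = [t=6, t=370]; J = [t=270, t=501].
Compare endpoints: E.start < J.start, E.start < J.end, E.end > J.start, E.end < J.end.
That pattern is 'overlaps'.

overlaps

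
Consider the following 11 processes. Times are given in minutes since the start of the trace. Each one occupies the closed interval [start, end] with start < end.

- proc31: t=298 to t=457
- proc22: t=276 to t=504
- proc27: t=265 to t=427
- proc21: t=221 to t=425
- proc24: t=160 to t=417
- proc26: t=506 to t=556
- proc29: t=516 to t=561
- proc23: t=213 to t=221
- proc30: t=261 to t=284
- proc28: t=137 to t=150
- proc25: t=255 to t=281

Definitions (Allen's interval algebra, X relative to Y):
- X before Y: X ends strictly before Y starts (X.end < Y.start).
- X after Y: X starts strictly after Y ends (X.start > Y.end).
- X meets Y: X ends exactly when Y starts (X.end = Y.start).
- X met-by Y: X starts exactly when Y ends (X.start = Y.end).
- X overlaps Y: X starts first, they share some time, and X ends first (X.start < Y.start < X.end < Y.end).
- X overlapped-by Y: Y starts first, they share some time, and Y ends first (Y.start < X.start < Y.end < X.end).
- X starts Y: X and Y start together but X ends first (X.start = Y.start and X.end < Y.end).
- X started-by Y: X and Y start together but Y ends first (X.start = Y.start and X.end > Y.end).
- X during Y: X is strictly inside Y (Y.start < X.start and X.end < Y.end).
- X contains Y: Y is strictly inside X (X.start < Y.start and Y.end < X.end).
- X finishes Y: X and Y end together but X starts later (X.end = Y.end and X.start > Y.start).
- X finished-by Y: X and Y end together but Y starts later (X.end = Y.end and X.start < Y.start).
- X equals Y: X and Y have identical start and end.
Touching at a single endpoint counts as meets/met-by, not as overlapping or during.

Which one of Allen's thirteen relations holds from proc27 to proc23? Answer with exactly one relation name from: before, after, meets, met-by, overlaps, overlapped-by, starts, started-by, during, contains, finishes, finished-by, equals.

after

proc27 = [t=265, t=427]; proc23 = [t=213, t=221].
Compare endpoints: proc27.start > proc23.start, proc27.start > proc23.end, proc27.end > proc23.start, proc27.end > proc23.end.
That pattern is 'after'.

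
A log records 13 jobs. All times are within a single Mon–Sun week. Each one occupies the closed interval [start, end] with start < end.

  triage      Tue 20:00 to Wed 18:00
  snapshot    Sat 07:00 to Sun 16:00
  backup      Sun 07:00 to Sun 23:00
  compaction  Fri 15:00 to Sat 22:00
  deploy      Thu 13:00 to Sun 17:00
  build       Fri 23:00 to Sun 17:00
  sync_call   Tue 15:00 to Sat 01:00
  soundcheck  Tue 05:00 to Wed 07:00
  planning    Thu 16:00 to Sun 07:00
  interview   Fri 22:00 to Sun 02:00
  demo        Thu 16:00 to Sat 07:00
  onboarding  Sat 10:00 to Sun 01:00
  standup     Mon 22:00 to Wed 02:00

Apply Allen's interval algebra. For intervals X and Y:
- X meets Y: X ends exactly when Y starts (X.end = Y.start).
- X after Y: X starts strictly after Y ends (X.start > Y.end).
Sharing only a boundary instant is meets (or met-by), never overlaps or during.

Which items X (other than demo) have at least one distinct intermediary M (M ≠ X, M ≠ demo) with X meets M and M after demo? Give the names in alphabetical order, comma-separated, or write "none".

planning

Target demo = [Thu 16:00, Sat 07:00].
Intermediaries M with M after demo: backup, onboarding.
Via backup — items with X meets backup: planning.
Via onboarding — items with X meets onboarding: none.
Union: planning.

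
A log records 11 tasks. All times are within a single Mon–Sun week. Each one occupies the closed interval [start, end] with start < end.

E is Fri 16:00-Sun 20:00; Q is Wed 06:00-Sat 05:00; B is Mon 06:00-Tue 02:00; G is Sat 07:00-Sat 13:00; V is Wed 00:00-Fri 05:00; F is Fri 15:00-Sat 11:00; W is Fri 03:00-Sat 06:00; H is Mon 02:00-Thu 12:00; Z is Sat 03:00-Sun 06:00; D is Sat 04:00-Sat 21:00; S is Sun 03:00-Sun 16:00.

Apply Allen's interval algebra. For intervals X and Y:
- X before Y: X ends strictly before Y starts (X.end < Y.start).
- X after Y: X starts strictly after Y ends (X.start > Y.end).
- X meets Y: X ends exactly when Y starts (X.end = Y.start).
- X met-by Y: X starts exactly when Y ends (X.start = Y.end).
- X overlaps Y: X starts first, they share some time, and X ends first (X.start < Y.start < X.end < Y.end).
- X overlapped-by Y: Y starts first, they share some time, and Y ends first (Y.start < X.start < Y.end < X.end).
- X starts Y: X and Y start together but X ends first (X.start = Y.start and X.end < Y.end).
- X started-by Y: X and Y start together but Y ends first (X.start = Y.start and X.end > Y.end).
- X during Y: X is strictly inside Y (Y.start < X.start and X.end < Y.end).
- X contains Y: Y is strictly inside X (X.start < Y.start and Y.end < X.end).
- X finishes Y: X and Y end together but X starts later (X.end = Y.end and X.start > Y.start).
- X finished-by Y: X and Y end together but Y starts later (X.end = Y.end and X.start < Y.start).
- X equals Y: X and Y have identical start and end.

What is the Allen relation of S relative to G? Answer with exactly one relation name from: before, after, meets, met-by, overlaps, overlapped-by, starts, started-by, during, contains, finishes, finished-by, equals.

S = [Sun 03:00, Sun 16:00]; G = [Sat 07:00, Sat 13:00].
Compare endpoints: S.start > G.start, S.start > G.end, S.end > G.start, S.end > G.end.
That pattern is 'after'.

after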